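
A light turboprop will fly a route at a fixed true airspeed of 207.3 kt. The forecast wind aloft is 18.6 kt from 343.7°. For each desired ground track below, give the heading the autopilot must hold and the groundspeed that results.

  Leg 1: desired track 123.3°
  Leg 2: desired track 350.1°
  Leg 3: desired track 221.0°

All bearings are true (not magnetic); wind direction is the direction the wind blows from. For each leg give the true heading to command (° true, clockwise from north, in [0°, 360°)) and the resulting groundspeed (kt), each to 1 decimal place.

Leg 1: heading=120.0°, groundspeed=221.1 kt
Leg 2: heading=349.5°, groundspeed=188.8 kt
Leg 3: heading=225.3°, groundspeed=216.8 kt

Leg 1: desired track 123.3°; wind correction -3.3° → command heading 120.0°, groundspeed 221.1 kt
Leg 2: desired track 350.1°; wind correction -0.6° → command heading 349.5°, groundspeed 188.8 kt
Leg 3: desired track 221.0°; wind correction +4.3° → command heading 225.3°, groundspeed 216.8 kt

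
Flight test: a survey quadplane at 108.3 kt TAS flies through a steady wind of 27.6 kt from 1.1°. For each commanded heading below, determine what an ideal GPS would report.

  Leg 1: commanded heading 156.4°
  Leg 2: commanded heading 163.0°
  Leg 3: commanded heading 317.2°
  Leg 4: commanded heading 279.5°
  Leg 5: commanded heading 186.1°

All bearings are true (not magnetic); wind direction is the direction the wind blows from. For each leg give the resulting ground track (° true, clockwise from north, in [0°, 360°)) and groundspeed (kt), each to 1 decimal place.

Leg 1: heading 156.4°; drift +4.9° → track 161.3°, groundspeed 133.9 kt
Leg 2: heading 163.0°; drift +3.6° → track 166.6°, groundspeed 134.8 kt
Leg 3: heading 317.2°; drift -12.2° → track 305.0°, groundspeed 90.5 kt
Leg 4: heading 279.5°; drift -14.7° → track 264.8°, groundspeed 107.8 kt
Leg 5: heading 186.1°; drift -1.0° → track 185.1°, groundspeed 135.8 kt

Leg 1: track=161.3°, groundspeed=133.9 kt
Leg 2: track=166.6°, groundspeed=134.8 kt
Leg 3: track=305.0°, groundspeed=90.5 kt
Leg 4: track=264.8°, groundspeed=107.8 kt
Leg 5: track=185.1°, groundspeed=135.8 kt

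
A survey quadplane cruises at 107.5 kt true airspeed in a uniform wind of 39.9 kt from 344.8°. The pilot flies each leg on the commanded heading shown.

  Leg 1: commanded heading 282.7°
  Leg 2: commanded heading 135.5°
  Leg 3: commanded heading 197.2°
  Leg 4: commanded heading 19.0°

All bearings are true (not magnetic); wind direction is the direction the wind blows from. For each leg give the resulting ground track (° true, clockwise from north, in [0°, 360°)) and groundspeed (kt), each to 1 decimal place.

Leg 1: track=261.0°, groundspeed=95.6 kt
Leg 2: track=143.3°, groundspeed=143.6 kt
Leg 3: track=188.6°, groundspeed=142.8 kt
Leg 4: track=35.8°, groundspeed=77.8 kt

Leg 1: heading 282.7°; drift -21.7° → track 261.0°, groundspeed 95.6 kt
Leg 2: heading 135.5°; drift +7.8° → track 143.3°, groundspeed 143.6 kt
Leg 3: heading 197.2°; drift -8.6° → track 188.6°, groundspeed 142.8 kt
Leg 4: heading 19.0°; drift +16.8° → track 35.8°, groundspeed 77.8 kt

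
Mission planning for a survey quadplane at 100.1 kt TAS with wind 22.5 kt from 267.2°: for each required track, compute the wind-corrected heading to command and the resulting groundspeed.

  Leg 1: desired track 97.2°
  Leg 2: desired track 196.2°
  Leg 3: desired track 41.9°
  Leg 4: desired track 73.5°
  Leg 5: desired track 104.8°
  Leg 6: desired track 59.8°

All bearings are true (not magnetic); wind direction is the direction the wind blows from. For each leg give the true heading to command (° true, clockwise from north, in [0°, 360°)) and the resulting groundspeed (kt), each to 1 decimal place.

Leg 1: heading=99.4°, groundspeed=122.2 kt
Leg 2: heading=208.5°, groundspeed=90.5 kt
Leg 3: heading=32.7°, groundspeed=114.6 kt
Leg 4: heading=70.4°, groundspeed=121.8 kt
Leg 5: heading=108.7°, groundspeed=121.3 kt
Leg 6: heading=53.9°, groundspeed=119.5 kt

Leg 1: desired track 97.2°; wind correction +2.2° → command heading 99.4°, groundspeed 122.2 kt
Leg 2: desired track 196.2°; wind correction +12.3° → command heading 208.5°, groundspeed 90.5 kt
Leg 3: desired track 41.9°; wind correction -9.2° → command heading 32.7°, groundspeed 114.6 kt
Leg 4: desired track 73.5°; wind correction -3.1° → command heading 70.4°, groundspeed 121.8 kt
Leg 5: desired track 104.8°; wind correction +3.9° → command heading 108.7°, groundspeed 121.3 kt
Leg 6: desired track 59.8°; wind correction -5.9° → command heading 53.9°, groundspeed 119.5 kt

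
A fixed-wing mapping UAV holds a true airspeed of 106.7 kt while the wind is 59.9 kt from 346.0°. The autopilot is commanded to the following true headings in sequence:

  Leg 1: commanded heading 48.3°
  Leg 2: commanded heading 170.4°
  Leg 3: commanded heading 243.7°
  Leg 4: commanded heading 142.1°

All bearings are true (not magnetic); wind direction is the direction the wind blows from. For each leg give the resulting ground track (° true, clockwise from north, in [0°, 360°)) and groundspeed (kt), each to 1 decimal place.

Leg 1: track=82.2°, groundspeed=95.0 kt
Leg 2: track=168.8°, groundspeed=166.5 kt
Leg 3: track=217.6°, groundspeed=133.0 kt
Leg 4: track=150.6°, groundspeed=163.3 kt

Leg 1: heading 48.3°; drift +33.9° → track 82.2°, groundspeed 95.0 kt
Leg 2: heading 170.4°; drift -1.6° → track 168.8°, groundspeed 166.5 kt
Leg 3: heading 243.7°; drift -26.1° → track 217.6°, groundspeed 133.0 kt
Leg 4: heading 142.1°; drift +8.5° → track 150.6°, groundspeed 163.3 kt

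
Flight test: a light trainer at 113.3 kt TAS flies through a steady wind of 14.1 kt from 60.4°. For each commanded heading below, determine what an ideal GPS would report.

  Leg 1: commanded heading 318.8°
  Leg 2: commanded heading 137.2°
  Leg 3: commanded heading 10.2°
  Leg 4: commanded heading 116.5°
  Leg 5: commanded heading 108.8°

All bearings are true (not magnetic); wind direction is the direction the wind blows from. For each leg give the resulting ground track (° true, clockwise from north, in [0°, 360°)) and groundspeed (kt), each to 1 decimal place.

Leg 1: track=312.0°, groundspeed=117.0 kt
Leg 2: track=144.3°, groundspeed=110.9 kt
Leg 3: track=4.3°, groundspeed=104.8 kt
Leg 4: track=122.8°, groundspeed=106.1 kt
Leg 5: track=114.6°, groundspeed=104.5 kt

Leg 1: heading 318.8°; drift -6.8° → track 312.0°, groundspeed 117.0 kt
Leg 2: heading 137.2°; drift +7.1° → track 144.3°, groundspeed 110.9 kt
Leg 3: heading 10.2°; drift -5.9° → track 4.3°, groundspeed 104.8 kt
Leg 4: heading 116.5°; drift +6.3° → track 122.8°, groundspeed 106.1 kt
Leg 5: heading 108.8°; drift +5.8° → track 114.6°, groundspeed 104.5 kt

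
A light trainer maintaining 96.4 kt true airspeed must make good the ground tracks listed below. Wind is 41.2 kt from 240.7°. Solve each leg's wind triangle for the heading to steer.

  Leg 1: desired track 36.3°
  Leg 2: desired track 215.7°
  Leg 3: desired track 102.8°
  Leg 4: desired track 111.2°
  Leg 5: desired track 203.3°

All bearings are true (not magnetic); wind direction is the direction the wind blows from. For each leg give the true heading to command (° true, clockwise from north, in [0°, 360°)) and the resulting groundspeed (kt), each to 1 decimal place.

Leg 1: heading=26.1°, groundspeed=132.4 kt
Leg 2: heading=226.1°, groundspeed=57.5 kt
Leg 3: heading=119.5°, groundspeed=122.9 kt
Leg 4: heading=130.5°, groundspeed=117.2 kt
Leg 5: heading=218.3°, groundspeed=60.4 kt

Leg 1: desired track 36.3°; wind correction -10.2° → command heading 26.1°, groundspeed 132.4 kt
Leg 2: desired track 215.7°; wind correction +10.4° → command heading 226.1°, groundspeed 57.5 kt
Leg 3: desired track 102.8°; wind correction +16.7° → command heading 119.5°, groundspeed 122.9 kt
Leg 4: desired track 111.2°; wind correction +19.3° → command heading 130.5°, groundspeed 117.2 kt
Leg 5: desired track 203.3°; wind correction +15.0° → command heading 218.3°, groundspeed 60.4 kt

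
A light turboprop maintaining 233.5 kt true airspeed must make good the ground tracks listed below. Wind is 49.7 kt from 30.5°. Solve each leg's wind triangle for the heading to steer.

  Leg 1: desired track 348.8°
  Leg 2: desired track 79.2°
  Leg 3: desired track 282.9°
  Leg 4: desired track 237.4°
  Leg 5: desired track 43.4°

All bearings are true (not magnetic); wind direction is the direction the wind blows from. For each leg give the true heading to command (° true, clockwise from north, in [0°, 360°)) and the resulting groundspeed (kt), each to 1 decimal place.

Leg 1: heading=356.9°, groundspeed=194.0 kt
Leg 2: heading=70.0°, groundspeed=197.7 kt
Leg 3: heading=294.6°, groundspeed=243.7 kt
Leg 4: heading=242.9°, groundspeed=276.7 kt
Leg 5: heading=40.7°, groundspeed=184.8 kt

Leg 1: desired track 348.8°; wind correction +8.1° → command heading 356.9°, groundspeed 194.0 kt
Leg 2: desired track 79.2°; wind correction -9.2° → command heading 70.0°, groundspeed 197.7 kt
Leg 3: desired track 282.9°; wind correction +11.7° → command heading 294.6°, groundspeed 243.7 kt
Leg 4: desired track 237.4°; wind correction +5.5° → command heading 242.9°, groundspeed 276.7 kt
Leg 5: desired track 43.4°; wind correction -2.7° → command heading 40.7°, groundspeed 184.8 kt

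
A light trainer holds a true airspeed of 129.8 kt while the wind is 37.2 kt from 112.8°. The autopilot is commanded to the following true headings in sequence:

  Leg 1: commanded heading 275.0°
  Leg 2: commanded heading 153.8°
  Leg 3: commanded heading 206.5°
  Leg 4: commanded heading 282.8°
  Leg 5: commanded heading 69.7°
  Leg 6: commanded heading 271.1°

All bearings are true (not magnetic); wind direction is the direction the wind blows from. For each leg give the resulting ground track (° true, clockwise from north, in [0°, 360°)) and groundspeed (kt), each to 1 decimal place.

Leg 1: heading 275.0°; drift +3.9° → track 278.9°, groundspeed 165.6 kt
Leg 2: heading 153.8°; drift +13.5° → track 167.3°, groundspeed 104.6 kt
Leg 3: heading 206.5°; drift +15.7° → track 222.2°, groundspeed 137.3 kt
Leg 4: heading 282.8°; drift +2.2° → track 285.0°, groundspeed 166.6 kt
Leg 5: heading 69.7°; drift -13.9° → track 55.8°, groundspeed 105.7 kt
Leg 6: heading 271.1°; drift +4.8° → track 275.9°, groundspeed 164.9 kt

Leg 1: track=278.9°, groundspeed=165.6 kt
Leg 2: track=167.3°, groundspeed=104.6 kt
Leg 3: track=222.2°, groundspeed=137.3 kt
Leg 4: track=285.0°, groundspeed=166.6 kt
Leg 5: track=55.8°, groundspeed=105.7 kt
Leg 6: track=275.9°, groundspeed=164.9 kt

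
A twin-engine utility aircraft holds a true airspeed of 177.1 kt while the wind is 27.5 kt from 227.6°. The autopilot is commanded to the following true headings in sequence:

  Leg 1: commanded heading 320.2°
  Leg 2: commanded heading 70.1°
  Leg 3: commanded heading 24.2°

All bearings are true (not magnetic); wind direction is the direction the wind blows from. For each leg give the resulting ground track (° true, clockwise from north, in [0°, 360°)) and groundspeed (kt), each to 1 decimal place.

Leg 1: track=329.0°, groundspeed=180.5 kt
Leg 2: track=67.1°, groundspeed=202.8 kt
Leg 3: track=27.3°, groundspeed=202.6 kt

Leg 1: heading 320.2°; drift +8.8° → track 329.0°, groundspeed 180.5 kt
Leg 2: heading 70.1°; drift -3.0° → track 67.1°, groundspeed 202.8 kt
Leg 3: heading 24.2°; drift +3.1° → track 27.3°, groundspeed 202.6 kt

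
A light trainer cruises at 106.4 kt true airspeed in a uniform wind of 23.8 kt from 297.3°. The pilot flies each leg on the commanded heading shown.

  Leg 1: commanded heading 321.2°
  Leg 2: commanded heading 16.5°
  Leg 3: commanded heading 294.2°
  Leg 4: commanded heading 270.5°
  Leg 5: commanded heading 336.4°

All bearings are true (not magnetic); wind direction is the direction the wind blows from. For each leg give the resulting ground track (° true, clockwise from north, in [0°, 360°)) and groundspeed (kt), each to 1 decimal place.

Leg 1: track=327.7°, groundspeed=85.2 kt
Leg 2: track=29.4°, groundspeed=104.6 kt
Leg 3: track=293.3°, groundspeed=82.6 kt
Leg 4: track=263.3°, groundspeed=85.8 kt
Leg 5: track=346.1°, groundspeed=89.2 kt

Leg 1: heading 321.2°; drift +6.5° → track 327.7°, groundspeed 85.2 kt
Leg 2: heading 16.5°; drift +12.9° → track 29.4°, groundspeed 104.6 kt
Leg 3: heading 294.2°; drift -0.9° → track 293.3°, groundspeed 82.6 kt
Leg 4: heading 270.5°; drift -7.2° → track 263.3°, groundspeed 85.8 kt
Leg 5: heading 336.4°; drift +9.7° → track 346.1°, groundspeed 89.2 kt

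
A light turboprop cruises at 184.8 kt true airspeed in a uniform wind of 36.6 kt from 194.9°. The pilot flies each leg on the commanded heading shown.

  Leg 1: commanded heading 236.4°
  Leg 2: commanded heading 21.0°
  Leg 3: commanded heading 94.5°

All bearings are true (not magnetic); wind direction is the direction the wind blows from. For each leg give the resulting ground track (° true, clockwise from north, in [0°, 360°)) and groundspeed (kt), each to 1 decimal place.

Leg 1: track=245.2°, groundspeed=159.2 kt
Leg 2: track=20.0°, groundspeed=221.2 kt
Leg 3: track=83.8°, groundspeed=194.8 kt

Leg 1: heading 236.4°; drift +8.8° → track 245.2°, groundspeed 159.2 kt
Leg 2: heading 21.0°; drift -1.0° → track 20.0°, groundspeed 221.2 kt
Leg 3: heading 94.5°; drift -10.7° → track 83.8°, groundspeed 194.8 kt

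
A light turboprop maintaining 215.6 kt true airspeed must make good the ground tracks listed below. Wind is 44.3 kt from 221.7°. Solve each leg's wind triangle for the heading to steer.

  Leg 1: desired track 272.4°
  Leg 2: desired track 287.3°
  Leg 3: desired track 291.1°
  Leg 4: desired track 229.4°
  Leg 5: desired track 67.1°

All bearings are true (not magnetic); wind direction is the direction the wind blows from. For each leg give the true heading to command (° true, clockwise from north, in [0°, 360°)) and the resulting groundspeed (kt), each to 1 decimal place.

Leg 1: desired track 272.4°; wind correction -9.1° → command heading 263.3°, groundspeed 184.8 kt
Leg 2: desired track 287.3°; wind correction -10.8° → command heading 276.5°, groundspeed 193.5 kt
Leg 3: desired track 291.1°; wind correction -11.1° → command heading 280.0°, groundspeed 196.0 kt
Leg 4: desired track 229.4°; wind correction -1.6° → command heading 227.8°, groundspeed 171.6 kt
Leg 5: desired track 67.1°; wind correction +5.1° → command heading 72.2°, groundspeed 254.8 kt

Leg 1: heading=263.3°, groundspeed=184.8 kt
Leg 2: heading=276.5°, groundspeed=193.5 kt
Leg 3: heading=280.0°, groundspeed=196.0 kt
Leg 4: heading=227.8°, groundspeed=171.6 kt
Leg 5: heading=72.2°, groundspeed=254.8 kt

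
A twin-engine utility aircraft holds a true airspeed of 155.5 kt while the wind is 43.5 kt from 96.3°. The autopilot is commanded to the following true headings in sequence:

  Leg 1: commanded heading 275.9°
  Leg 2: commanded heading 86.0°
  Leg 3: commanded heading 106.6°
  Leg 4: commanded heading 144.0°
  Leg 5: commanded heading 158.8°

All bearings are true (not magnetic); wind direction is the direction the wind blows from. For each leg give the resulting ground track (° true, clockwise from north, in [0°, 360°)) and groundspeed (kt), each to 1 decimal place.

Leg 1: heading 275.9°; drift +0.1° → track 276.0°, groundspeed 199.0 kt
Leg 2: heading 86.0°; drift -3.9° → track 82.1°, groundspeed 113.0 kt
Leg 3: heading 106.6°; drift +3.9° → track 110.5°, groundspeed 113.0 kt
Leg 4: heading 144.0°; drift +14.3° → track 158.3°, groundspeed 130.3 kt
Leg 5: heading 158.8°; drift +15.9° → track 174.7°, groundspeed 140.8 kt

Leg 1: track=276.0°, groundspeed=199.0 kt
Leg 2: track=82.1°, groundspeed=113.0 kt
Leg 3: track=110.5°, groundspeed=113.0 kt
Leg 4: track=158.3°, groundspeed=130.3 kt
Leg 5: track=174.7°, groundspeed=140.8 kt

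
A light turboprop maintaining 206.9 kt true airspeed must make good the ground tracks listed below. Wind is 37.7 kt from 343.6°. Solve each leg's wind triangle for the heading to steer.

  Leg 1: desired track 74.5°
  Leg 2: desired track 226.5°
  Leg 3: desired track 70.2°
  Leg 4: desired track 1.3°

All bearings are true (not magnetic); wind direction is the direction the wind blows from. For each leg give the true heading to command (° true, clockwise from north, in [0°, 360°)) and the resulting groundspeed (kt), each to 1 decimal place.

Leg 1: heading=64.0°, groundspeed=204.0 kt
Leg 2: heading=235.8°, groundspeed=221.3 kt
Leg 3: heading=59.7°, groundspeed=201.2 kt
Leg 4: heading=358.1°, groundspeed=170.7 kt

Leg 1: desired track 74.5°; wind correction -10.5° → command heading 64.0°, groundspeed 204.0 kt
Leg 2: desired track 226.5°; wind correction +9.3° → command heading 235.8°, groundspeed 221.3 kt
Leg 3: desired track 70.2°; wind correction -10.5° → command heading 59.7°, groundspeed 201.2 kt
Leg 4: desired track 1.3°; wind correction -3.2° → command heading 358.1°, groundspeed 170.7 kt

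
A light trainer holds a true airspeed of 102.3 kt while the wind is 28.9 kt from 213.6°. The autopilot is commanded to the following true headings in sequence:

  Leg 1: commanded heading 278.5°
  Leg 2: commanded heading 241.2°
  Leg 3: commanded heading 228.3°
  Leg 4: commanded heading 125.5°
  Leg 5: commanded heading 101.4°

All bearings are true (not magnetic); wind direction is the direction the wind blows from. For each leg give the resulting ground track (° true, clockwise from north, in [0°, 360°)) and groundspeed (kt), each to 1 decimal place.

Leg 1: track=294.7°, groundspeed=93.8 kt
Leg 2: track=251.1°, groundspeed=77.8 kt
Leg 3: track=233.9°, groundspeed=74.7 kt
Leg 4: track=109.6°, groundspeed=105.4 kt
Leg 5: track=88.1°, groundspeed=116.3 kt

Leg 1: heading 278.5°; drift +16.2° → track 294.7°, groundspeed 93.8 kt
Leg 2: heading 241.2°; drift +9.9° → track 251.1°, groundspeed 77.8 kt
Leg 3: heading 228.3°; drift +5.6° → track 233.9°, groundspeed 74.7 kt
Leg 4: heading 125.5°; drift -15.9° → track 109.6°, groundspeed 105.4 kt
Leg 5: heading 101.4°; drift -13.3° → track 88.1°, groundspeed 116.3 kt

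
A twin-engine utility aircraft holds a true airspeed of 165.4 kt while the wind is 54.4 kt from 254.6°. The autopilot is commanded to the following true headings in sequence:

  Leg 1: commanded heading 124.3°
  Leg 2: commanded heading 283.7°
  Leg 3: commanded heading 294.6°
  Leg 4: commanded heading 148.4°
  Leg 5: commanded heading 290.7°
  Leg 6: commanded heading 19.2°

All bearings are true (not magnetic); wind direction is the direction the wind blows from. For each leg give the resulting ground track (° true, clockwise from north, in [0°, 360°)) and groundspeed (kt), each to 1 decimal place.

Leg 1: track=112.6°, groundspeed=204.8 kt
Leg 2: track=296.4°, groundspeed=120.8 kt
Leg 3: track=310.4°, groundspeed=128.6 kt
Leg 4: track=132.3°, groundspeed=188.0 kt
Leg 5: track=305.5°, groundspeed=125.6 kt
Leg 6: track=32.1°, groundspeed=201.3 kt

Leg 1: heading 124.3°; drift -11.7° → track 112.6°, groundspeed 204.8 kt
Leg 2: heading 283.7°; drift +12.7° → track 296.4°, groundspeed 120.8 kt
Leg 3: heading 294.6°; drift +15.8° → track 310.4°, groundspeed 128.6 kt
Leg 4: heading 148.4°; drift -16.1° → track 132.3°, groundspeed 188.0 kt
Leg 5: heading 290.7°; drift +14.8° → track 305.5°, groundspeed 125.6 kt
Leg 6: heading 19.2°; drift +12.9° → track 32.1°, groundspeed 201.3 kt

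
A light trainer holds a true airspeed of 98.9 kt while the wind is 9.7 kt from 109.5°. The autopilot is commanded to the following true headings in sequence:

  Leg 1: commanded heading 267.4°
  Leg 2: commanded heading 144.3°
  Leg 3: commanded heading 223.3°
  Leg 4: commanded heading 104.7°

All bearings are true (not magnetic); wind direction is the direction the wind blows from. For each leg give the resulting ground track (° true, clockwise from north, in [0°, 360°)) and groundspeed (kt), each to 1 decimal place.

Leg 1: track=269.3°, groundspeed=107.9 kt
Leg 2: track=147.8°, groundspeed=91.1 kt
Leg 3: track=228.2°, groundspeed=103.2 kt
Leg 4: track=104.2°, groundspeed=89.2 kt

Leg 1: heading 267.4°; drift +1.9° → track 269.3°, groundspeed 107.9 kt
Leg 2: heading 144.3°; drift +3.5° → track 147.8°, groundspeed 91.1 kt
Leg 3: heading 223.3°; drift +4.9° → track 228.2°, groundspeed 103.2 kt
Leg 4: heading 104.7°; drift -0.5° → track 104.2°, groundspeed 89.2 kt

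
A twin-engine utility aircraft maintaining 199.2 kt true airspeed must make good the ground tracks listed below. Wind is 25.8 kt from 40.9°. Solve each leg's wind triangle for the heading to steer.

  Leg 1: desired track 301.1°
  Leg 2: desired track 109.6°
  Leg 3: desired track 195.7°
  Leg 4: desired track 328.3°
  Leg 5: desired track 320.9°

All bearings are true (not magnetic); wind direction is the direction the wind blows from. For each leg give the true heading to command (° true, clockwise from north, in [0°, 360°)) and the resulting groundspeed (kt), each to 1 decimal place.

Leg 1: heading=308.4°, groundspeed=202.0 kt
Leg 2: heading=102.7°, groundspeed=188.4 kt
Leg 3: heading=192.5°, groundspeed=222.2 kt
Leg 4: heading=335.4°, groundspeed=190.0 kt
Leg 5: heading=328.2°, groundspeed=193.1 kt

Leg 1: desired track 301.1°; wind correction +7.3° → command heading 308.4°, groundspeed 202.0 kt
Leg 2: desired track 109.6°; wind correction -6.9° → command heading 102.7°, groundspeed 188.4 kt
Leg 3: desired track 195.7°; wind correction -3.2° → command heading 192.5°, groundspeed 222.2 kt
Leg 4: desired track 328.3°; wind correction +7.1° → command heading 335.4°, groundspeed 190.0 kt
Leg 5: desired track 320.9°; wind correction +7.3° → command heading 328.2°, groundspeed 193.1 kt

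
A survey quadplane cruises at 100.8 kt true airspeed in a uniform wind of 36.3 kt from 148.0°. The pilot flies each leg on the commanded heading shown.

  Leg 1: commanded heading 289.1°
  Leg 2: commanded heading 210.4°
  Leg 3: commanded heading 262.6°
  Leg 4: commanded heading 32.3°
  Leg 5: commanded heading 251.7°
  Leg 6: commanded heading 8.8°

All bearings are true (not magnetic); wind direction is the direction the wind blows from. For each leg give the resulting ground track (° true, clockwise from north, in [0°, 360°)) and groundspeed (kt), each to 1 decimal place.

Leg 1: heading 289.1°; drift +10.0° → track 299.1°, groundspeed 131.0 kt
Leg 2: heading 210.4°; drift +21.0° → track 231.4°, groundspeed 89.9 kt
Leg 3: heading 262.6°; drift +15.9° → track 278.5°, groundspeed 120.5 kt
Leg 4: heading 32.3°; drift -15.7° → track 16.6°, groundspeed 121.0 kt
Leg 5: heading 251.7°; drift +17.9° → track 269.6°, groundspeed 114.9 kt
Leg 6: heading 8.8°; drift -10.5° → track 358.3°, groundspeed 130.5 kt

Leg 1: track=299.1°, groundspeed=131.0 kt
Leg 2: track=231.4°, groundspeed=89.9 kt
Leg 3: track=278.5°, groundspeed=120.5 kt
Leg 4: track=16.6°, groundspeed=121.0 kt
Leg 5: track=269.6°, groundspeed=114.9 kt
Leg 6: track=358.3°, groundspeed=130.5 kt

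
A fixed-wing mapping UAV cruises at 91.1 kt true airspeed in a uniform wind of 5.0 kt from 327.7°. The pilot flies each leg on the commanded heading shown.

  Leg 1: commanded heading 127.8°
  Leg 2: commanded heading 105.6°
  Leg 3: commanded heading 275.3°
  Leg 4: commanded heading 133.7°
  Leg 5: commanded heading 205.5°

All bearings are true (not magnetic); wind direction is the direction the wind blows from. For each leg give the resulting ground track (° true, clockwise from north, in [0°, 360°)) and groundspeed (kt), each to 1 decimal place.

Leg 1: heading 127.8°; drift +1.0° → track 128.8°, groundspeed 95.8 kt
Leg 2: heading 105.6°; drift +2.0° → track 107.6°, groundspeed 94.9 kt
Leg 3: heading 275.3°; drift -2.6° → track 272.7°, groundspeed 88.1 kt
Leg 4: heading 133.7°; drift +0.7° → track 134.4°, groundspeed 96.0 kt
Leg 5: heading 205.5°; drift -2.6° → track 202.9°, groundspeed 93.9 kt

Leg 1: track=128.8°, groundspeed=95.8 kt
Leg 2: track=107.6°, groundspeed=94.9 kt
Leg 3: track=272.7°, groundspeed=88.1 kt
Leg 4: track=134.4°, groundspeed=96.0 kt
Leg 5: track=202.9°, groundspeed=93.9 kt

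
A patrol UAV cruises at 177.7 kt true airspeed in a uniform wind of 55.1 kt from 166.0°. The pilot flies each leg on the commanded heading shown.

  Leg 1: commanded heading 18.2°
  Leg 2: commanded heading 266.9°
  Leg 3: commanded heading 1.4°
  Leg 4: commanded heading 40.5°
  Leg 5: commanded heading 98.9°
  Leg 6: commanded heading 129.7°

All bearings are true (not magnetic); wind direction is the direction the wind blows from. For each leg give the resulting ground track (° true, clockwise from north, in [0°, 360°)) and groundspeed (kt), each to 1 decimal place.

Leg 1: heading 18.2°; drift -7.5° → track 10.7°, groundspeed 226.2 kt
Leg 2: heading 266.9°; drift +16.0° → track 282.9°, groundspeed 195.7 kt
Leg 3: heading 1.4°; drift -3.6° → track 357.8°, groundspeed 231.3 kt
Leg 4: heading 40.5°; drift -12.1° → track 28.4°, groundspeed 214.4 kt
Leg 5: heading 98.9°; drift -18.0° → track 80.9°, groundspeed 164.3 kt
Leg 6: heading 129.7°; drift -13.8° → track 115.9°, groundspeed 137.2 kt

Leg 1: track=10.7°, groundspeed=226.2 kt
Leg 2: track=282.9°, groundspeed=195.7 kt
Leg 3: track=357.8°, groundspeed=231.3 kt
Leg 4: track=28.4°, groundspeed=214.4 kt
Leg 5: track=80.9°, groundspeed=164.3 kt
Leg 6: track=115.9°, groundspeed=137.2 kt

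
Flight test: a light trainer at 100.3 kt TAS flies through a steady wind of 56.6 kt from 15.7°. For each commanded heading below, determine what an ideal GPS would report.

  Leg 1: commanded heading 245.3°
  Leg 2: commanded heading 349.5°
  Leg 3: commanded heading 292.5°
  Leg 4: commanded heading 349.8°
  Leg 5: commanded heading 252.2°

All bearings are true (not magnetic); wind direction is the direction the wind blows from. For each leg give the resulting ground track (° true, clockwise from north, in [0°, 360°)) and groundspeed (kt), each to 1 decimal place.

Leg 1: heading 245.3°; drift -17.5° → track 227.8°, groundspeed 143.6 kt
Leg 2: heading 349.5°; drift -26.8° → track 322.7°, groundspeed 55.5 kt
Leg 3: heading 292.5°; drift -31.0° → track 261.5°, groundspeed 109.2 kt
Leg 4: heading 349.8°; drift -26.6° → track 323.2°, groundspeed 55.2 kt
Leg 5: heading 252.2°; drift -19.7° → track 232.5°, groundspeed 139.8 kt

Leg 1: track=227.8°, groundspeed=143.6 kt
Leg 2: track=322.7°, groundspeed=55.5 kt
Leg 3: track=261.5°, groundspeed=109.2 kt
Leg 4: track=323.2°, groundspeed=55.2 kt
Leg 5: track=232.5°, groundspeed=139.8 kt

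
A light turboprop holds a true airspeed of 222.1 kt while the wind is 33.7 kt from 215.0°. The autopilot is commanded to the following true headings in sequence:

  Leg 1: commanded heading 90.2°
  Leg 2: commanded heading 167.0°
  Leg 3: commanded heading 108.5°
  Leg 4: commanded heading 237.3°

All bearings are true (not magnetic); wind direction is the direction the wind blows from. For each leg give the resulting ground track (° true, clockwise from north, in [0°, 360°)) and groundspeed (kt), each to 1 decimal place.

Leg 1: heading 90.2°; drift -6.5° → track 83.7°, groundspeed 242.9 kt
Leg 2: heading 167.0°; drift -7.2° → track 159.8°, groundspeed 201.1 kt
Leg 3: heading 108.5°; drift -7.9° → track 100.6°, groundspeed 233.9 kt
Leg 4: heading 237.3°; drift +3.8° → track 241.1°, groundspeed 191.3 kt

Leg 1: track=83.7°, groundspeed=242.9 kt
Leg 2: track=159.8°, groundspeed=201.1 kt
Leg 3: track=100.6°, groundspeed=233.9 kt
Leg 4: track=241.1°, groundspeed=191.3 kt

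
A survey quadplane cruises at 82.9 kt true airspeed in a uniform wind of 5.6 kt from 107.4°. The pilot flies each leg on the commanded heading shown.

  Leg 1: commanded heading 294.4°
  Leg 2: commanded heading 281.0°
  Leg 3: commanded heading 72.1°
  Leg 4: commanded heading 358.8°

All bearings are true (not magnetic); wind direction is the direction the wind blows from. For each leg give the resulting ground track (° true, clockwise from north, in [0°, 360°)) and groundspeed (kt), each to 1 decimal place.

Leg 1: track=294.0°, groundspeed=88.5 kt
Leg 2: track=281.4°, groundspeed=88.5 kt
Leg 3: track=69.7°, groundspeed=78.4 kt
Leg 4: track=355.2°, groundspeed=84.9 kt

Leg 1: heading 294.4°; drift -0.4° → track 294.0°, groundspeed 88.5 kt
Leg 2: heading 281.0°; drift +0.4° → track 281.4°, groundspeed 88.5 kt
Leg 3: heading 72.1°; drift -2.4° → track 69.7°, groundspeed 78.4 kt
Leg 4: heading 358.8°; drift -3.6° → track 355.2°, groundspeed 84.9 kt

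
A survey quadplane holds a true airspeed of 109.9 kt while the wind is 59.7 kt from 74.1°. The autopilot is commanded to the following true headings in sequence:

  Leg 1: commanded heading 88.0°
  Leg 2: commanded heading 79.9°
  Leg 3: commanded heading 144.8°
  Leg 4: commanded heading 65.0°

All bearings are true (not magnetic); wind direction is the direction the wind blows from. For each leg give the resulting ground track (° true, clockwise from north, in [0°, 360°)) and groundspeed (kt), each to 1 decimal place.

Leg 1: track=103.4°, groundspeed=53.9 kt
Leg 2: track=86.7°, groundspeed=50.9 kt
Leg 3: track=176.8°, groundspeed=106.3 kt
Leg 4: track=54.5°, groundspeed=51.8 kt

Leg 1: heading 88.0°; drift +15.4° → track 103.4°, groundspeed 53.9 kt
Leg 2: heading 79.9°; drift +6.8° → track 86.7°, groundspeed 50.9 kt
Leg 3: heading 144.8°; drift +32.0° → track 176.8°, groundspeed 106.3 kt
Leg 4: heading 65.0°; drift -10.5° → track 54.5°, groundspeed 51.8 kt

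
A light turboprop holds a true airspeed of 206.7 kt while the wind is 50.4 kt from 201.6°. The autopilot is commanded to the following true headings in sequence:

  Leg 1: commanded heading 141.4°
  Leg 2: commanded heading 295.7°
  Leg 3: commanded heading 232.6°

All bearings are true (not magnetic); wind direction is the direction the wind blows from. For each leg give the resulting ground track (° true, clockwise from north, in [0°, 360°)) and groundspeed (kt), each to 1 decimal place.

Leg 1: heading 141.4°; drift -13.5° → track 127.9°, groundspeed 186.8 kt
Leg 2: heading 295.7°; drift +13.4° → track 309.1°, groundspeed 216.2 kt
Leg 3: heading 232.6°; drift +9.0° → track 241.6°, groundspeed 165.5 kt

Leg 1: track=127.9°, groundspeed=186.8 kt
Leg 2: track=309.1°, groundspeed=216.2 kt
Leg 3: track=241.6°, groundspeed=165.5 kt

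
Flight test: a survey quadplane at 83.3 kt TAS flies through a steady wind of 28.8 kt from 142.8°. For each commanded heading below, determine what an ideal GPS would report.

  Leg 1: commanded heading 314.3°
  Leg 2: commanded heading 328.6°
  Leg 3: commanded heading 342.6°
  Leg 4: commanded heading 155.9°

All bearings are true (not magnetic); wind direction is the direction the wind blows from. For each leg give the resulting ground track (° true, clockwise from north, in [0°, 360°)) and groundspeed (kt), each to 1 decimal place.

Leg 1: track=316.5°, groundspeed=111.9 kt
Leg 2: track=327.1°, groundspeed=112.0 kt
Leg 3: track=337.5°, groundspeed=110.8 kt
Leg 4: track=162.6°, groundspeed=55.6 kt

Leg 1: heading 314.3°; drift +2.2° → track 316.5°, groundspeed 111.9 kt
Leg 2: heading 328.6°; drift -1.5° → track 327.1°, groundspeed 112.0 kt
Leg 3: heading 342.6°; drift -5.1° → track 337.5°, groundspeed 110.8 kt
Leg 4: heading 155.9°; drift +6.7° → track 162.6°, groundspeed 55.6 kt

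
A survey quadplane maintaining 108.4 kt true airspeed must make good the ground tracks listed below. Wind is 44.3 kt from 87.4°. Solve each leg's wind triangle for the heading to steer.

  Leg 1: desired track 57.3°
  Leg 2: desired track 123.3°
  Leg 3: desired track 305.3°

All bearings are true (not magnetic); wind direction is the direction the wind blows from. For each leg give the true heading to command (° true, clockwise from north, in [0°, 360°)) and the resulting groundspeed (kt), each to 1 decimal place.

Leg 1: heading=69.1°, groundspeed=67.8 kt
Leg 2: heading=109.4°, groundspeed=69.4 kt
Leg 3: heading=319.8°, groundspeed=139.9 kt

Leg 1: desired track 57.3°; wind correction +11.8° → command heading 69.1°, groundspeed 67.8 kt
Leg 2: desired track 123.3°; wind correction -13.9° → command heading 109.4°, groundspeed 69.4 kt
Leg 3: desired track 305.3°; wind correction +14.5° → command heading 319.8°, groundspeed 139.9 kt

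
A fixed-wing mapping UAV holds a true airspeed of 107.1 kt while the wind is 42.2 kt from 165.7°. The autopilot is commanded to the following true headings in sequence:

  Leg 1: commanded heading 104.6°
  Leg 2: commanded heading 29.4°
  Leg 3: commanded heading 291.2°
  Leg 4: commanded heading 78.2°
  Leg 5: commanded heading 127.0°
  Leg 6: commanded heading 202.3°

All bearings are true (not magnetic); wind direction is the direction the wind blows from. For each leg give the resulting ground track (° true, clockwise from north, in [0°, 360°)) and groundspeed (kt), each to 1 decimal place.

Leg 1: heading 104.6°; drift -23.1° → track 81.5°, groundspeed 94.2 kt
Leg 2: heading 29.4°; drift -12.0° → track 17.4°, groundspeed 140.7 kt
Leg 3: heading 291.2°; drift +14.6° → track 305.8°, groundspeed 136.0 kt
Leg 4: heading 78.2°; drift -21.8° → track 56.4°, groundspeed 113.4 kt
Leg 5: heading 127.0°; drift -19.6° → track 107.4°, groundspeed 78.7 kt
Leg 6: heading 202.3°; drift +19.0° → track 221.3°, groundspeed 77.4 kt

Leg 1: track=81.5°, groundspeed=94.2 kt
Leg 2: track=17.4°, groundspeed=140.7 kt
Leg 3: track=305.8°, groundspeed=136.0 kt
Leg 4: track=56.4°, groundspeed=113.4 kt
Leg 5: track=107.4°, groundspeed=78.7 kt
Leg 6: track=221.3°, groundspeed=77.4 kt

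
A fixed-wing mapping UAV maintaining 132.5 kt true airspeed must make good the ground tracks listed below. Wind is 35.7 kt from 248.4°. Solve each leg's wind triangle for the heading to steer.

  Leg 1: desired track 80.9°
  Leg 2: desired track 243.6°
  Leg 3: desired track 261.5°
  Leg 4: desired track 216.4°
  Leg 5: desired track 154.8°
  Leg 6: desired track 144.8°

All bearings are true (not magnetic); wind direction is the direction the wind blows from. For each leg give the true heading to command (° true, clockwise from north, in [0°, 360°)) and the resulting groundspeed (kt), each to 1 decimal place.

Leg 1: desired track 80.9°; wind correction +3.3° → command heading 84.2°, groundspeed 167.1 kt
Leg 2: desired track 243.6°; wind correction +1.3° → command heading 244.9°, groundspeed 96.9 kt
Leg 3: desired track 261.5°; wind correction -3.5° → command heading 258.0°, groundspeed 97.5 kt
Leg 4: desired track 216.4°; wind correction +8.2° → command heading 224.6°, groundspeed 100.9 kt
Leg 5: desired track 154.8°; wind correction +15.6° → command heading 170.4°, groundspeed 129.9 kt
Leg 6: desired track 144.8°; wind correction +15.2° → command heading 160.0°, groundspeed 136.3 kt

Leg 1: heading=84.2°, groundspeed=167.1 kt
Leg 2: heading=244.9°, groundspeed=96.9 kt
Leg 3: heading=258.0°, groundspeed=97.5 kt
Leg 4: heading=224.6°, groundspeed=100.9 kt
Leg 5: heading=170.4°, groundspeed=129.9 kt
Leg 6: heading=160.0°, groundspeed=136.3 kt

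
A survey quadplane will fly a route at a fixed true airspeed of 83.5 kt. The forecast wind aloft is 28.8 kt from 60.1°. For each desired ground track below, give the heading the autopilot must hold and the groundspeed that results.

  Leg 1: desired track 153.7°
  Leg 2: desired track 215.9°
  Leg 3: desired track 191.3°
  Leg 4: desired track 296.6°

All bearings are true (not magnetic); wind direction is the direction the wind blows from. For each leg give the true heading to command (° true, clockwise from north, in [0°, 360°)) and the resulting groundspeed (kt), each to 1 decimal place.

Leg 1: desired track 153.7°; wind correction -20.1° → command heading 133.6°, groundspeed 80.2 kt
Leg 2: desired track 215.9°; wind correction -8.1° → command heading 207.8°, groundspeed 108.9 kt
Leg 3: desired track 191.3°; wind correction -15.0° → command heading 176.3°, groundspeed 99.6 kt
Leg 4: desired track 296.6°; wind correction +16.7° → command heading 313.3°, groundspeed 95.9 kt

Leg 1: heading=133.6°, groundspeed=80.2 kt
Leg 2: heading=207.8°, groundspeed=108.9 kt
Leg 3: heading=176.3°, groundspeed=99.6 kt
Leg 4: heading=313.3°, groundspeed=95.9 kt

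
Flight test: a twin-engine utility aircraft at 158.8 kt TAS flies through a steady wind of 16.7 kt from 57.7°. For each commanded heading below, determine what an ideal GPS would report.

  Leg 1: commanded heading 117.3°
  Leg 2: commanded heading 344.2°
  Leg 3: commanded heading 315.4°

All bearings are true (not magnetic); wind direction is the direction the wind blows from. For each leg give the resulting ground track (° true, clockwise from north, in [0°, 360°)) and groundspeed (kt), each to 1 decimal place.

Leg 1: track=122.8°, groundspeed=151.0 kt
Leg 2: track=338.3°, groundspeed=154.9 kt
Leg 3: track=309.7°, groundspeed=163.2 kt

Leg 1: heading 117.3°; drift +5.5° → track 122.8°, groundspeed 151.0 kt
Leg 2: heading 344.2°; drift -5.9° → track 338.3°, groundspeed 154.9 kt
Leg 3: heading 315.4°; drift -5.7° → track 309.7°, groundspeed 163.2 kt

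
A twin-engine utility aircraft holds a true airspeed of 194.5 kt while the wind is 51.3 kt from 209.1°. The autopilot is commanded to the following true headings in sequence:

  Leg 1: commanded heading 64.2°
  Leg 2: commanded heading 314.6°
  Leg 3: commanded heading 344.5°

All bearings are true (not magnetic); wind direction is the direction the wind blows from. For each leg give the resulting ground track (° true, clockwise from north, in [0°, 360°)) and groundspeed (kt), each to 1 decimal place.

Leg 1: track=57.1°, groundspeed=238.3 kt
Leg 2: track=328.0°, groundspeed=214.0 kt
Leg 3: track=353.4°, groundspeed=233.8 kt

Leg 1: heading 64.2°; drift -7.1° → track 57.1°, groundspeed 238.3 kt
Leg 2: heading 314.6°; drift +13.4° → track 328.0°, groundspeed 214.0 kt
Leg 3: heading 344.5°; drift +8.9° → track 353.4°, groundspeed 233.8 kt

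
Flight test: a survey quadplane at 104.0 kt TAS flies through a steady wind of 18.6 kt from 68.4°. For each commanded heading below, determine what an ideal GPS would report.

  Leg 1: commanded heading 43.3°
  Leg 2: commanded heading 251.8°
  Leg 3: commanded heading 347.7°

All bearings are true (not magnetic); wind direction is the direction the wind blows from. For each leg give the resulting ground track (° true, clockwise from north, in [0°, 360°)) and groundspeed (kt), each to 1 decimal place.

Leg 1: heading 43.3°; drift -5.2° → track 38.1°, groundspeed 87.5 kt
Leg 2: heading 251.8°; drift -0.5° → track 251.3°, groundspeed 122.6 kt
Leg 3: heading 347.7°; drift -10.3° → track 337.4°, groundspeed 102.6 kt

Leg 1: track=38.1°, groundspeed=87.5 kt
Leg 2: track=251.3°, groundspeed=122.6 kt
Leg 3: track=337.4°, groundspeed=102.6 kt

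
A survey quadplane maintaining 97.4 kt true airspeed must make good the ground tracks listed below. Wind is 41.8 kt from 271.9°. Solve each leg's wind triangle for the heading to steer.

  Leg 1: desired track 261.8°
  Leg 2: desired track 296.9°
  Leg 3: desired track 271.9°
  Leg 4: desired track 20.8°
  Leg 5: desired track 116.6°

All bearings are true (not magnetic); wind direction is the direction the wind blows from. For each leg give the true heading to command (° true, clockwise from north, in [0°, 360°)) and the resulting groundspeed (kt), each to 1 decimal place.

Leg 1: heading=266.1°, groundspeed=56.0 kt
Leg 2: heading=286.5°, groundspeed=57.9 kt
Leg 3: heading=271.9°, groundspeed=55.6 kt
Leg 4: heading=356.8°, groundspeed=102.6 kt
Leg 5: heading=126.9°, groundspeed=133.8 kt

Leg 1: desired track 261.8°; wind correction +4.3° → command heading 266.1°, groundspeed 56.0 kt
Leg 2: desired track 296.9°; wind correction -10.4° → command heading 286.5°, groundspeed 57.9 kt
Leg 3: desired track 271.9°; wind correction +0.0° → command heading 271.9°, groundspeed 55.6 kt
Leg 4: desired track 20.8°; wind correction -24.0° → command heading 356.8°, groundspeed 102.6 kt
Leg 5: desired track 116.6°; wind correction +10.3° → command heading 126.9°, groundspeed 133.8 kt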